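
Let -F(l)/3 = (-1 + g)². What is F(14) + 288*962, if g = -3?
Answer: 277008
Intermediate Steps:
F(l) = -48 (F(l) = -3*(-1 - 3)² = -3*(-4)² = -3*16 = -48)
F(14) + 288*962 = -48 + 288*962 = -48 + 277056 = 277008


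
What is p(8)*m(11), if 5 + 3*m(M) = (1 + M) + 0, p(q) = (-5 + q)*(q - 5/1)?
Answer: 21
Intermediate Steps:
p(q) = (-5 + q)² (p(q) = (-5 + q)*(q - 5*1) = (-5 + q)*(q - 5) = (-5 + q)*(-5 + q) = (-5 + q)²)
m(M) = -4/3 + M/3 (m(M) = -5/3 + ((1 + M) + 0)/3 = -5/3 + (1 + M)/3 = -5/3 + (⅓ + M/3) = -4/3 + M/3)
p(8)*m(11) = (-5 + 8)²*(-4/3 + (⅓)*11) = 3²*(-4/3 + 11/3) = 9*(7/3) = 21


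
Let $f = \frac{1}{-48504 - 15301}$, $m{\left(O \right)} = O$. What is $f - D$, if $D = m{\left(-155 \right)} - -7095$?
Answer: $- \frac{442806701}{63805} \approx -6940.0$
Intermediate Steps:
$D = 6940$ ($D = -155 - -7095 = -155 + 7095 = 6940$)
$f = - \frac{1}{63805}$ ($f = \frac{1}{-63805} = - \frac{1}{63805} \approx -1.5673 \cdot 10^{-5}$)
$f - D = - \frac{1}{63805} - 6940 = - \frac{442806701}{63805}$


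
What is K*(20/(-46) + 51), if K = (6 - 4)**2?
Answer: 4652/23 ≈ 202.26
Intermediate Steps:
K = 4 (K = 2**2 = 4)
K*(20/(-46) + 51) = 4*(20/(-46) + 51) = 4*(20*(-1/46) + 51) = 4*(-10/23 + 51) = 4*(1163/23) = 4652/23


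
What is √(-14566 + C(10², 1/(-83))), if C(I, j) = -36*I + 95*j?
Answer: I*√125153459/83 ≈ 134.79*I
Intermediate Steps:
√(-14566 + C(10², 1/(-83))) = √(-14566 + (-36*10² + 95/(-83))) = √(-14566 + (-36*100 + 95*(-1/83))) = √(-14566 + (-3600 - 95/83)) = √(-14566 - 298895/83) = √(-1507873/83) = I*√125153459/83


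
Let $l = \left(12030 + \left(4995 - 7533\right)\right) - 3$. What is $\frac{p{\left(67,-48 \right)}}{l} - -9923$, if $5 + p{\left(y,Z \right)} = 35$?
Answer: $\frac{31386459}{3163} \approx 9923.0$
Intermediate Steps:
$p{\left(y,Z \right)} = 30$ ($p{\left(y,Z \right)} = -5 + 35 = 30$)
$l = 9489$ ($l = \left(12030 - 2538\right) - 3 = 9492 - 3 = 9489$)
$\frac{p{\left(67,-48 \right)}}{l} - -9923 = \frac{30}{9489} - -9923 = 30 \cdot \frac{1}{9489} + 9923 = \frac{10}{3163} + 9923 = \frac{31386459}{3163}$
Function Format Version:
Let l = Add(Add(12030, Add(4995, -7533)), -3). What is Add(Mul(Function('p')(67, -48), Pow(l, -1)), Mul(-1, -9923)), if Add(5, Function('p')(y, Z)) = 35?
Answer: Rational(31386459, 3163) ≈ 9923.0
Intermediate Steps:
Function('p')(y, Z) = 30 (Function('p')(y, Z) = Add(-5, 35) = 30)
l = 9489 (l = Add(Add(12030, -2538), -3) = Add(9492, -3) = 9489)
Add(Mul(Function('p')(67, -48), Pow(l, -1)), Mul(-1, -9923)) = Add(Mul(30, Pow(9489, -1)), Mul(-1, -9923)) = Add(Mul(30, Rational(1, 9489)), 9923) = Add(Rational(10, 3163), 9923) = Rational(31386459, 3163)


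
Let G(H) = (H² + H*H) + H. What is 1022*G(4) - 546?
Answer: 36246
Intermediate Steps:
G(H) = H + 2*H² (G(H) = (H² + H²) + H = 2*H² + H = H + 2*H²)
1022*G(4) - 546 = 1022*(4*(1 + 2*4)) - 546 = 1022*(4*(1 + 8)) - 546 = 1022*(4*9) - 546 = 1022*36 - 546 = 36792 - 546 = 36246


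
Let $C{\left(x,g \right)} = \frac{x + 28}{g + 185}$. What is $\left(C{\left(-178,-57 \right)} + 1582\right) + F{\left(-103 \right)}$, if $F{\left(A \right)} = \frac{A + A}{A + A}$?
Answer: $\frac{101237}{64} \approx 1581.8$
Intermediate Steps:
$F{\left(A \right)} = 1$ ($F{\left(A \right)} = \frac{2 A}{2 A} = 2 A \frac{1}{2 A} = 1$)
$C{\left(x,g \right)} = \frac{28 + x}{185 + g}$
$\left(C{\left(-178,-57 \right)} + 1582\right) + F{\left(-103 \right)} = \left(\frac{28 - 178}{185 - 57} + 1582\right) + 1 = \left(\frac{1}{128} \left(-150\right) + 1582\right) + 1 = \left(- \frac{75}{64} + 1582\right) + 1 = \frac{101173}{64} + 1 = \frac{101237}{64}$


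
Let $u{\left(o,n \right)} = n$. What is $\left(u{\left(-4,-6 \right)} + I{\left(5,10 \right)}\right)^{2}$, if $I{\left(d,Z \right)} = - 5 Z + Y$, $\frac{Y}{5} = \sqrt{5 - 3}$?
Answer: $3186 - 560 \sqrt{2} \approx 2394.0$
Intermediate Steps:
$Y = 5 \sqrt{2}$ ($Y = 5 \sqrt{5 - 3} = 5 \sqrt{2} \approx 7.0711$)
$I{\left(d,Z \right)} = - 5 Z + 5 \sqrt{2}$
$\left(u{\left(-4,-6 \right)} + I{\left(5,10 \right)}\right)^{2} = \left(-6 + \left(\left(-5\right) 10 + 5 \sqrt{2}\right)\right)^{2} = \left(-6 - \left(50 - 5 \sqrt{2}\right)\right)^{2} = \left(-56 + 5 \sqrt{2}\right)^{2}$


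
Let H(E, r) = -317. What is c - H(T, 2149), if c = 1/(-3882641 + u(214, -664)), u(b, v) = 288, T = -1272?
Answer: 1230705900/3882353 ≈ 317.00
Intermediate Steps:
c = -1/3882353 (c = 1/(-3882641 + 288) = 1/(-3882353) = -1/3882353 ≈ -2.5758e-7)
c - H(T, 2149) = -1/3882353 - 1*(-317) = -1/3882353 + 317 = 1230705900/3882353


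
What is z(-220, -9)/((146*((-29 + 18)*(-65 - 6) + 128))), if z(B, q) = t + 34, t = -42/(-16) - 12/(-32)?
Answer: 37/132714 ≈ 0.00027880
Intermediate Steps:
t = 3 (t = -42*(-1/16) - 12*(-1/32) = 21/8 + 3/8 = 3)
z(B, q) = 37 (z(B, q) = 3 + 34 = 37)
z(-220, -9)/((146*((-29 + 18)*(-65 - 6) + 128))) = 37/((146*((-29 + 18)*(-65 - 6) + 128))) = 37/((146*(-11*(-71) + 128))) = 37/((146*(781 + 128))) = 37/((146*909)) = 37/132714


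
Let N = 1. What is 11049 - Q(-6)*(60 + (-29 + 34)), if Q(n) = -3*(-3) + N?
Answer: 10399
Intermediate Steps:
Q(n) = 10 (Q(n) = -3*(-3) + 1 = 9 + 1 = 10)
11049 - Q(-6)*(60 + (-29 + 34)) = 11049 - 10*(60 + (-29 + 34)) = 11049 - 10*(60 + 5) = 11049 - 10*65 = 11049 - 1*650 = 11049 - 650 = 10399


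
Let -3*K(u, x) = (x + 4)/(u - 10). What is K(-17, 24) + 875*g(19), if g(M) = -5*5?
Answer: -1771847/81 ≈ -21875.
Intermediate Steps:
g(M) = -25
K(u, x) = -(4 + x)/(3*(-10 + u)) (K(u, x) = -(x + 4)/(3*(u - 10)) = -(4 + x)/(3*(-10 + u)))
K(-17, 24) + 875*g(19) = (-4 - 1*24)/(3*(-10 - 17)) + 875*(-25) = (1/3)*(-4 - 24)/(-27) - 21875 = (1/3)*(-1/27)*(-28) - 21875 = 28/81 - 21875 = -1771847/81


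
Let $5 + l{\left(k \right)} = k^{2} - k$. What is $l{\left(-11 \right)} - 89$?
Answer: $38$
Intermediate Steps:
$l{\left(k \right)} = -5 + k^{2} - k$ ($l{\left(k \right)} = -5 + \left(k^{2} - k\right) = -5 + k^{2} - k$)
$l{\left(-11 \right)} - 89 = \left(-5 + \left(-11\right)^{2} - -11\right) - 89 = \left(-5 + 121 + 11\right) - 89 = 127 - 89 = 38$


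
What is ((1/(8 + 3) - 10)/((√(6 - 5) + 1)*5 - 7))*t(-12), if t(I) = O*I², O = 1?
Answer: -5232/11 ≈ -475.64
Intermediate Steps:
t(I) = I² (t(I) = 1*I² = I²)
((1/(8 + 3) - 10)/((√(6 - 5) + 1)*5 - 7))*t(-12) = ((1/(8 + 3) - 10)/((√(6 - 5) + 1)*5 - 7))*(-12)² = ((1/11 - 10)/((√1 + 1)*5 - 7))*144 = ((1/11 - 10)/((1 + 1)*5 - 7))*144 = -109/(11*(2*5 - 7))*144 = -109/(11*(10 - 7))*144 = -109/11/3*144 = -109/11*⅓*144 = -109/33*144 = -5232/11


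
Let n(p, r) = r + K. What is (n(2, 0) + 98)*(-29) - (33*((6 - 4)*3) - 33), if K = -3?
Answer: -2920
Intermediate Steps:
n(p, r) = -3 + r (n(p, r) = r - 3 = -3 + r)
(n(2, 0) + 98)*(-29) - (33*((6 - 4)*3) - 33) = ((-3 + 0) + 98)*(-29) - (33*((6 - 4)*3) - 33) = (-3 + 98)*(-29) - (33*(2*3) - 33) = 95*(-29) - (33*6 - 33) = -2755 - (198 - 33) = -2755 - 1*165 = -2755 - 165 = -2920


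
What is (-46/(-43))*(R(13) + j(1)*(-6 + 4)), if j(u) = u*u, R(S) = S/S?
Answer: -46/43 ≈ -1.0698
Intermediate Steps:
R(S) = 1
j(u) = u²
(-46/(-43))*(R(13) + j(1)*(-6 + 4)) = (-46/(-43))*(1 + 1²*(-6 + 4)) = (-46*(-1/43))*(1 + 1*(-2)) = 46*(1 - 2)/43 = (46/43)*(-1) = -46/43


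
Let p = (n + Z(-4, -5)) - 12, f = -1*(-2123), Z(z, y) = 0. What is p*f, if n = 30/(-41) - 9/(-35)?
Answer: -38003823/1435 ≈ -26484.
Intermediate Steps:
n = -681/1435 (n = 30*(-1/41) - 9*(-1/35) = -30/41 + 9/35 = -681/1435 ≈ -0.47456)
f = 2123
p = -17901/1435 (p = (-681/1435 + 0) - 12 = -681/1435 - 12 = -17901/1435 ≈ -12.475)
p*f = -17901/1435*2123 = -38003823/1435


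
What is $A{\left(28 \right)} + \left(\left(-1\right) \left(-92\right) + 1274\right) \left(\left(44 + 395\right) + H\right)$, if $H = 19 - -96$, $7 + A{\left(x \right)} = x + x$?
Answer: $756813$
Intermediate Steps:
$A{\left(x \right)} = -7 + 2 x$ ($A{\left(x \right)} = -7 + \left(x + x\right) = -7 + 2 x$)
$H = 115$ ($H = 19 + 96 = 115$)
$A{\left(28 \right)} + \left(\left(-1\right) \left(-92\right) + 1274\right) \left(\left(44 + 395\right) + H\right) = \left(-7 + 2 \cdot 28\right) + \left(\left(-1\right) \left(-92\right) + 1274\right) \left(\left(44 + 395\right) + 115\right) = \left(-7 + 56\right) + \left(92 + 1274\right) \left(439 + 115\right) = 49 + 1366 \cdot 554 = 49 + 756764 = 756813$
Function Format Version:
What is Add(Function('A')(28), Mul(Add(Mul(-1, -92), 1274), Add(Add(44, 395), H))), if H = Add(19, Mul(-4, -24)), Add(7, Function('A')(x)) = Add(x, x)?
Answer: 756813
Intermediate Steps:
Function('A')(x) = Add(-7, Mul(2, x)) (Function('A')(x) = Add(-7, Add(x, x)) = Add(-7, Mul(2, x)))
H = 115 (H = Add(19, 96) = 115)
Add(Function('A')(28), Mul(Add(Mul(-1, -92), 1274), Add(Add(44, 395), H))) = Add(Add(-7, Mul(2, 28)), Mul(Add(Mul(-1, -92), 1274), Add(Add(44, 395), 115))) = Add(Add(-7, 56), Mul(Add(92, 1274), Add(439, 115))) = Add(49, Mul(1366, 554)) = Add(49, 756764) = 756813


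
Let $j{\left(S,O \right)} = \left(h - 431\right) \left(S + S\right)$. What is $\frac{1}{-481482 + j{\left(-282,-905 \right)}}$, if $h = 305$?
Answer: $- \frac{1}{410418} \approx -2.4365 \cdot 10^{-6}$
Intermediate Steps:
$j{\left(S,O \right)} = - 252 S$ ($j{\left(S,O \right)} = \left(305 - 431\right) \left(S + S\right) = - 126 \cdot 2 S = - 252 S$)
$\frac{1}{-481482 + j{\left(-282,-905 \right)}} = \frac{1}{-481482 - -71064} = \frac{1}{-481482 + 71064} = \frac{1}{-410418} = - \frac{1}{410418}$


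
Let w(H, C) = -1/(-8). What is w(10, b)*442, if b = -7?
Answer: 221/4 ≈ 55.250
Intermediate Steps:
w(H, C) = 1/8 (w(H, C) = -1*(-1/8) = 1/8)
w(10, b)*442 = (1/8)*442 = 221/4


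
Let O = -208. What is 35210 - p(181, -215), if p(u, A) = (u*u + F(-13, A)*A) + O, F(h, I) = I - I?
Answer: 2657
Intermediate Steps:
F(h, I) = 0
p(u, A) = -208 + u**2 (p(u, A) = (u*u + 0*A) - 208 = (u**2 + 0) - 208 = u**2 - 208 = -208 + u**2)
35210 - p(181, -215) = 35210 - (-208 + 181**2) = 35210 - (-208 + 32761) = 35210 - 1*32553 = 35210 - 32553 = 2657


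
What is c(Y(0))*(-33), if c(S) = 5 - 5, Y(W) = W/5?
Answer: 0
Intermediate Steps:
Y(W) = W/5 (Y(W) = W*(1/5) = W/5)
c(S) = 0
c(Y(0))*(-33) = 0*(-33) = 0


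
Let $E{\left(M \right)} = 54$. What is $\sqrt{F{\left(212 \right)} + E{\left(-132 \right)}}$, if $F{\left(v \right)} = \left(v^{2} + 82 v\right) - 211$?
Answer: $\sqrt{62171} \approx 249.34$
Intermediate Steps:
$F{\left(v \right)} = -211 + v^{2} + 82 v$
$\sqrt{F{\left(212 \right)} + E{\left(-132 \right)}} = \sqrt{\left(-211 + 212^{2} + 82 \cdot 212\right) + 54} = \sqrt{\left(-211 + 44944 + 17384\right) + 54} = \sqrt{62117 + 54} = \sqrt{62171}$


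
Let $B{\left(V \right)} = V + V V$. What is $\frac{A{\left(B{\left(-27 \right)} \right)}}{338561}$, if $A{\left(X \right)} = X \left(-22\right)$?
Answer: $- \frac{15444}{338561} \approx -0.045617$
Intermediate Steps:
$B{\left(V \right)} = V + V^{2}$
$A{\left(X \right)} = - 22 X$
$\frac{A{\left(B{\left(-27 \right)} \right)}}{338561} = \frac{\left(-22\right) \left(- 27 \left(1 - 27\right)\right)}{338561} = - 22 \left(\left(-27\right) \left(-26\right)\right) \frac{1}{338561} = \left(-22\right) 702 \cdot \frac{1}{338561} = \left(-15444\right) \frac{1}{338561} = - \frac{15444}{338561}$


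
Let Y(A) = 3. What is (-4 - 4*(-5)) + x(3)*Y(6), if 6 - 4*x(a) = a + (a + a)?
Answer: 55/4 ≈ 13.750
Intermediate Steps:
x(a) = 3/2 - 3*a/4 (x(a) = 3/2 - (a + (a + a))/4 = 3/2 - (a + 2*a)/4 = 3/2 - 3*a/4)
(-4 - 4*(-5)) + x(3)*Y(6) = (-4 - 4*(-5)) + (3/2 - 3/4*3)*3 = (-4 + 20) + (3/2 - 9/4)*3 = 16 - 3/4*3 = 16 - 9/4 = 55/4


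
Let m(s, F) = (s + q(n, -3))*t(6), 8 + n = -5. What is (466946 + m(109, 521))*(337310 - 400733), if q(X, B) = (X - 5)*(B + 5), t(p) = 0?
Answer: -29615116158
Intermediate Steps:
n = -13 (n = -8 - 5 = -13)
q(X, B) = (-5 + X)*(5 + B)
m(s, F) = 0 (m(s, F) = (s + (-25 - 5*(-3) + 5*(-13) - 3*(-13)))*0 = (s + (-25 + 15 - 65 + 39))*0 = (s - 36)*0 = (-36 + s)*0 = 0)
(466946 + m(109, 521))*(337310 - 400733) = (466946 + 0)*(337310 - 400733) = 466946*(-63423) = -29615116158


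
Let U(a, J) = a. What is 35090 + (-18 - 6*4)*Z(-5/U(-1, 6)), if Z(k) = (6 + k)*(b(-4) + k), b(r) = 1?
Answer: 32318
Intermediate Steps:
Z(k) = (1 + k)*(6 + k) (Z(k) = (6 + k)*(1 + k) = (1 + k)*(6 + k))
35090 + (-18 - 6*4)*Z(-5/U(-1, 6)) = 35090 + (-18 - 6*4)*(6 + (-5/(-1))**2 + 7*(-5/(-1))) = 35090 + (-18 - 24)*(6 + (-5*(-1))**2 + 7*(-5*(-1))) = 35090 - 42*(6 + 5**2 + 7*5) = 35090 - 42*(6 + 25 + 35) = 35090 - 42*66 = 35090 - 2772 = 32318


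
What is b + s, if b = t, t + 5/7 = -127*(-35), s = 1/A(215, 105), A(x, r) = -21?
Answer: 93329/21 ≈ 4444.2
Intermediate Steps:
s = -1/21 (s = 1/(-21) = -1/21 ≈ -0.047619)
t = 31110/7 (t = -5/7 - 127*(-35) = -5/7 - 1*(-4445) = -5/7 + 4445 = 31110/7 ≈ 4444.3)
b = 31110/7 ≈ 4444.3
b + s = 31110/7 - 1/21 = 93329/21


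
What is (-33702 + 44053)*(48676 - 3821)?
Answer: 464294105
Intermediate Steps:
(-33702 + 44053)*(48676 - 3821) = 10351*44855 = 464294105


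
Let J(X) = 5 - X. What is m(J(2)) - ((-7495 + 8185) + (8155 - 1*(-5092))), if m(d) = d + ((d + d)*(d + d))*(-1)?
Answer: -13970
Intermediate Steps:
m(d) = d - 4*d² (m(d) = d + ((2*d)*(2*d))*(-1) = d + (4*d²)*(-1) = d - 4*d²)
m(J(2)) - ((-7495 + 8185) + (8155 - 1*(-5092))) = (5 - 1*2)*(1 - 4*(5 - 1*2)) - ((-7495 + 8185) + (8155 - 1*(-5092))) = (5 - 2)*(1 - 4*(5 - 2)) - (690 + (8155 + 5092)) = 3*(1 - 4*3) - (690 + 13247) = 3*(1 - 12) - 1*13937 = 3*(-11) - 13937 = -33 - 13937 = -13970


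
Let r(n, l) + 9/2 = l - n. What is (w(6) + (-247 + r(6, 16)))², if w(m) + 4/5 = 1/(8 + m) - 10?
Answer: 77933584/1225 ≈ 63619.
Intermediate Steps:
r(n, l) = -9/2 + l - n (r(n, l) = -9/2 + (l - n) = -9/2 + l - n)
w(m) = -54/5 + 1/(8 + m) (w(m) = -⅘ + (1/(8 + m) - 10) = -⅘ + (-10 + 1/(8 + m)) = -54/5 + 1/(8 + m))
(w(6) + (-247 + r(6, 16)))² = ((-427 - 54*6)/(5*(8 + 6)) + (-247 + (-9/2 + 16 - 1*6)))² = ((⅕)*(-427 - 324)/14 + (-247 + (-9/2 + 16 - 6)))² = ((⅕)*(1/14)*(-751) + (-247 + 11/2))² = (-751/70 - 483/2)² = (-8828/35)² = 77933584/1225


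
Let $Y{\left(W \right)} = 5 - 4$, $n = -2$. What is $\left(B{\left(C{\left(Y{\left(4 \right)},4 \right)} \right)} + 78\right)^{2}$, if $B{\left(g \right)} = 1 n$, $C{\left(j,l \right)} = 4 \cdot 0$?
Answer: $5776$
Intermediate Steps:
$Y{\left(W \right)} = 1$
$C{\left(j,l \right)} = 0$
$B{\left(g \right)} = -2$ ($B{\left(g \right)} = 1 \left(-2\right) = -2$)
$\left(B{\left(C{\left(Y{\left(4 \right)},4 \right)} \right)} + 78\right)^{2} = \left(-2 + 78\right)^{2} = 76^{2} = 5776$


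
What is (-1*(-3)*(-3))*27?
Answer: -243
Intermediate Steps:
(-1*(-3)*(-3))*27 = (3*(-3))*27 = -9*27 = -243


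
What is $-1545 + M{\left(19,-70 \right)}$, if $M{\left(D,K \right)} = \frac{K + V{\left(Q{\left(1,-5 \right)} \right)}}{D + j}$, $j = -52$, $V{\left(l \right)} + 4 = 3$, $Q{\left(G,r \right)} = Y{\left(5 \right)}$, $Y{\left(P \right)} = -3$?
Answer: $- \frac{50914}{33} \approx -1542.8$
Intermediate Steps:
$Q{\left(G,r \right)} = -3$
$V{\left(l \right)} = -1$ ($V{\left(l \right)} = -4 + 3 = -1$)
$M{\left(D,K \right)} = \frac{-1 + K}{-52 + D}$ ($M{\left(D,K \right)} = \frac{K - 1}{D - 52} = \frac{-1 + K}{-52 + D}$)
$-1545 + M{\left(19,-70 \right)} = -1545 + \frac{-1 - 70}{-52 + 19} = -1545 + \frac{1}{-33} \left(-71\right) = -1545 - - \frac{71}{33} = -1545 + \frac{71}{33} = - \frac{50914}{33}$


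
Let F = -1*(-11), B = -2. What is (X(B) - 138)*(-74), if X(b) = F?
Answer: 9398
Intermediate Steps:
F = 11
X(b) = 11
(X(B) - 138)*(-74) = (11 - 138)*(-74) = -127*(-74) = 9398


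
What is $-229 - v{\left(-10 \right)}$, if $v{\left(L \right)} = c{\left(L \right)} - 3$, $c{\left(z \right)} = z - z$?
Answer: $-226$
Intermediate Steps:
$c{\left(z \right)} = 0$
$v{\left(L \right)} = -3$ ($v{\left(L \right)} = 0 - 3 = -3$)
$-229 - v{\left(-10 \right)} = -229 - -3 = -229 + 3 = -226$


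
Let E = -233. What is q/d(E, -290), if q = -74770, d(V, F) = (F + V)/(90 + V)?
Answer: -10692110/523 ≈ -20444.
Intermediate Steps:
d(V, F) = (F + V)/(90 + V)
q/d(E, -290) = -74770*(90 - 233)/(-290 - 233) = -74770/(-523/(-143)) = -74770/((-1/143*(-523))) = -74770/523/143 = -74770*143/523 = -10692110/523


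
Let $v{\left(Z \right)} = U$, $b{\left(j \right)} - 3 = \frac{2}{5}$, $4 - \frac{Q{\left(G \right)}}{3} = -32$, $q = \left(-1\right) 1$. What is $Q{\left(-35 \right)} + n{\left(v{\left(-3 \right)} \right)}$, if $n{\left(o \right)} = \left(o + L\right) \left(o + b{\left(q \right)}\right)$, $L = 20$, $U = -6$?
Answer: $\frac{358}{5} \approx 71.6$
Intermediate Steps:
$q = -1$
$Q{\left(G \right)} = 108$ ($Q{\left(G \right)} = 12 - -96 = 12 + 96 = 108$)
$b{\left(j \right)} = \frac{17}{5}$ ($b{\left(j \right)} = 3 + \frac{2}{5} = \frac{17}{5}$)
$v{\left(Z \right)} = -6$
$n{\left(o \right)} = \left(20 + o\right) \left(\frac{17}{5} + o\right)$ ($n{\left(o \right)} = \left(o + 20\right) \left(o + \frac{17}{5}\right) = \left(20 + o\right) \left(\frac{17}{5} + o\right)$)
$Q{\left(-35 \right)} + n{\left(v{\left(-3 \right)} \right)} = 108 + \left(68 + \left(-6\right)^{2} + \frac{117}{5} \left(-6\right)\right) = 108 + \left(68 + 36 - \frac{702}{5}\right) = 108 - \frac{182}{5} = \frac{358}{5}$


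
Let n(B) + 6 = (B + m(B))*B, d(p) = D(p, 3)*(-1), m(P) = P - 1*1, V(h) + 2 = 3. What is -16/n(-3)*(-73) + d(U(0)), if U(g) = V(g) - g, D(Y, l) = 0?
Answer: 1168/15 ≈ 77.867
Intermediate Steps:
V(h) = 1 (V(h) = -2 + 3 = 1)
m(P) = -1 + P (m(P) = P - 1 = -1 + P)
U(g) = 1 - g
d(p) = 0 (d(p) = 0*(-1) = 0)
n(B) = -6 + B*(-1 + 2*B) (n(B) = -6 + (B + (-1 + B))*B = -6 + (-1 + 2*B)*B = -6 + B*(-1 + 2*B))
-16/n(-3)*(-73) + d(U(0)) = -16/(-6 - 1*(-3) + 2*(-3)²)*(-73) + 0 = -16/(-6 + 3 + 2*9)*(-73) + 0 = -16/(-6 + 3 + 18)*(-73) + 0 = -16/15*(-73) + 0 = 1168/15 + 0 = 1168/15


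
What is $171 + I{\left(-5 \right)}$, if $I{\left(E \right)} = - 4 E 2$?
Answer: $211$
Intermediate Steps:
$I{\left(E \right)} = - 8 E$
$171 + I{\left(-5 \right)} = 171 - -40 = 171 + 40 = 211$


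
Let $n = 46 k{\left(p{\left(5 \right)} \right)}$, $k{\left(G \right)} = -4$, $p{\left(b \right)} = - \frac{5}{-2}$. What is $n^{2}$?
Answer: $33856$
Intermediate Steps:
$p{\left(b \right)} = \frac{5}{2}$ ($p{\left(b \right)} = \left(-5\right) \left(- \frac{1}{2}\right) = \frac{5}{2}$)
$n = -184$ ($n = 46 \left(-4\right) = -184$)
$n^{2} = \left(-184\right)^{2} = 33856$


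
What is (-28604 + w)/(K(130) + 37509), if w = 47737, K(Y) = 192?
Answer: 19133/37701 ≈ 0.50749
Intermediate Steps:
(-28604 + w)/(K(130) + 37509) = (-28604 + 47737)/(192 + 37509) = 19133/37701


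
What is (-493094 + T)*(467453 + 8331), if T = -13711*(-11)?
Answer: -162848017032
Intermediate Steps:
T = 150821
(-493094 + T)*(467453 + 8331) = (-493094 + 150821)*(467453 + 8331) = -342273*475784 = -162848017032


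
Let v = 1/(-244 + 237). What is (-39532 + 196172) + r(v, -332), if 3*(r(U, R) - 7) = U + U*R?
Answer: 3289918/21 ≈ 1.5666e+5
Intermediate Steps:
v = -⅐ (v = 1/(-7) = -⅐ ≈ -0.14286)
r(U, R) = 7 + U/3 + R*U/3 (r(U, R) = 7 + (U + U*R)/3 = 7 + (U + R*U)/3 = 7 + (U/3 + R*U/3) = 7 + U/3 + R*U/3)
(-39532 + 196172) + r(v, -332) = (-39532 + 196172) + (7 + (⅓)*(-⅐) + (⅓)*(-332)*(-⅐)) = 156640 + (7 - 1/21 + 332/21) = 156640 + 478/21 = 3289918/21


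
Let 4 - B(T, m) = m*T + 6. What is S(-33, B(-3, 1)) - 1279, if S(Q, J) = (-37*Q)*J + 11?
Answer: -47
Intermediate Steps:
B(T, m) = -2 - T*m (B(T, m) = 4 - (m*T + 6) = 4 - (T*m + 6) = 4 - (6 + T*m) = 4 + (-6 - T*m) = -2 - T*m)
S(Q, J) = 11 - 37*J*Q (S(Q, J) = -37*J*Q + 11 = 11 - 37*J*Q)
S(-33, B(-3, 1)) - 1279 = (11 - 37*(-2 - 1*(-3)*1)*(-33)) - 1279 = (11 - 37*(-2 + 3)*(-33)) - 1279 = (11 - 37*1*(-33)) - 1279 = (11 + 1221) - 1279 = 1232 - 1279 = -47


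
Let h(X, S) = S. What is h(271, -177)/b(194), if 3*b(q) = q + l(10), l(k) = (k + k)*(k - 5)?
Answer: -177/98 ≈ -1.8061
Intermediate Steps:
l(k) = 2*k*(-5 + k) (l(k) = (2*k)*(-5 + k) = 2*k*(-5 + k))
b(q) = 100/3 + q/3 (b(q) = (q + 2*10*(-5 + 10))/3 = (q + 2*10*5)/3 = (q + 100)/3 = (100 + q)/3 = 100/3 + q/3)
h(271, -177)/b(194) = -177/(100/3 + (⅓)*194) = -177/(100/3 + 194/3) = -177/98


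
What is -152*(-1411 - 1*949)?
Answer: 358720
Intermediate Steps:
-152*(-1411 - 1*949) = -152*(-1411 - 949) = -152*(-2360) = 358720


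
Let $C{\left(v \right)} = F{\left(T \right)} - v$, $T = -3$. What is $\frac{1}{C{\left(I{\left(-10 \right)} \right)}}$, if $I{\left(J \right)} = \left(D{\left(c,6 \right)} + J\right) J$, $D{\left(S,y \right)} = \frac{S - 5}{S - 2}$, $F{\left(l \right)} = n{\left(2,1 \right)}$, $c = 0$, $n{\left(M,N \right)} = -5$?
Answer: $- \frac{1}{80} \approx -0.0125$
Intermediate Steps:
$F{\left(l \right)} = -5$
$D{\left(S,y \right)} = \frac{-5 + S}{-2 + S}$
$I{\left(J \right)} = J \left(\frac{5}{2} + J\right)$ ($I{\left(J \right)} = \left(\frac{-5 + 0}{-2 + 0} + J\right) J = \left(\frac{1}{-2} \left(-5\right) + J\right) J = \left(\left(- \frac{1}{2}\right) \left(-5\right) + J\right) J = \left(\frac{5}{2} + J\right) J = J \left(\frac{5}{2} + J\right)$)
$C{\left(v \right)} = -5 - v$
$\frac{1}{C{\left(I{\left(-10 \right)} \right)}} = \frac{1}{-5 - \frac{1}{2} \left(-10\right) \left(5 + 2 \left(-10\right)\right)} = \frac{1}{-5 - \frac{1}{2} \left(-10\right) \left(5 - 20\right)} = \frac{1}{-5 - \frac{1}{2} \left(-10\right) \left(-15\right)} = \frac{1}{-5 - 75} = \frac{1}{-80} = - \frac{1}{80}$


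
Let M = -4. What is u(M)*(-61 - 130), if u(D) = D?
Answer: 764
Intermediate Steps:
u(M)*(-61 - 130) = -4*(-61 - 130) = -4*(-191) = 764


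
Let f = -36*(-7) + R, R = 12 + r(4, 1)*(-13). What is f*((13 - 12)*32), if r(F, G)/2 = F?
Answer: 5120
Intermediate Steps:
r(F, G) = 2*F
R = -92 (R = 12 + (2*4)*(-13) = 12 + 8*(-13) = 12 - 104 = -92)
f = 160 (f = -36*(-7) - 92 = 252 - 92 = 160)
f*((13 - 12)*32) = 160*((13 - 12)*32) = 160*(1*32) = 160*32 = 5120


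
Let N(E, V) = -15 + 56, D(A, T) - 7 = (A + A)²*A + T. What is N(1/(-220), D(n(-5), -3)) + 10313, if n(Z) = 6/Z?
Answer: 10354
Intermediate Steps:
D(A, T) = 7 + T + 4*A³ (D(A, T) = 7 + ((A + A)²*A + T) = 7 + ((2*A)²*A + T) = 7 + ((4*A²)*A + T) = 7 + (4*A³ + T) = 7 + (T + 4*A³) = 7 + T + 4*A³)
N(E, V) = 41
N(1/(-220), D(n(-5), -3)) + 10313 = 41 + 10313 = 10354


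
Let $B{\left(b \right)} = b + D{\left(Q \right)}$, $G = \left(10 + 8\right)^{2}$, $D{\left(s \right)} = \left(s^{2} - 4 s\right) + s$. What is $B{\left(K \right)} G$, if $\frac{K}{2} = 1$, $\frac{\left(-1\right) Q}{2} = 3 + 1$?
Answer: $29160$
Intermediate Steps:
$Q = -8$ ($Q = - 2 \left(3 + 1\right) = \left(-2\right) 4 = -8$)
$D{\left(s \right)} = s^{2} - 3 s$
$K = 2$ ($K = 2 \cdot 1 = 2$)
$G = 324$ ($G = 18^{2} = 324$)
$B{\left(b \right)} = 88 + b$ ($B{\left(b \right)} = b - 8 \left(-3 - 8\right) = b - -88 = b + 88 = 88 + b$)
$B{\left(K \right)} G = \left(88 + 2\right) 324 = 90 \cdot 324 = 29160$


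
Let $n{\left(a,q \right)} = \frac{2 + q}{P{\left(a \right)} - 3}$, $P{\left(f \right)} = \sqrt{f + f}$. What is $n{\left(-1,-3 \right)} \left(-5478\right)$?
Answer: $-1494 - 498 i \sqrt{2} \approx -1494.0 - 704.28 i$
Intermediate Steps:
$P{\left(f \right)} = \sqrt{2} \sqrt{f}$ ($P{\left(f \right)} = \sqrt{2 f} = \sqrt{2} \sqrt{f}$)
$n{\left(a,q \right)} = \frac{2 + q}{-3 + \sqrt{2} \sqrt{a}}$ ($n{\left(a,q \right)} = \frac{2 + q}{\sqrt{2} \sqrt{a} - 3} = \frac{2 + q}{-3 + \sqrt{2} \sqrt{a}}$)
$n{\left(-1,-3 \right)} \left(-5478\right) = \frac{2 - 3}{-3 + \sqrt{2} \sqrt{-1}} \left(-5478\right) = \frac{1}{-3 + \sqrt{2} i} \left(-1\right) \left(-5478\right) = \frac{1}{-3 + i \sqrt{2}} \left(-1\right) \left(-5478\right) = - \frac{1}{-3 + i \sqrt{2}} \left(-5478\right) = \frac{5478}{-3 + i \sqrt{2}}$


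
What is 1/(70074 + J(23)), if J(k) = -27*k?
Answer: 1/69453 ≈ 1.4398e-5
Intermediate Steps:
1/(70074 + J(23)) = 1/(70074 - 27*23) = 1/(70074 - 621) = 1/69453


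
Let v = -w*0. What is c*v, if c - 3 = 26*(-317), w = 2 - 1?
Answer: 0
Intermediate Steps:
w = 1
c = -8239 (c = 3 + 26*(-317) = 3 - 8242 = -8239)
v = 0 (v = -1*1*0 = -1*0 = 0)
c*v = -8239*0 = 0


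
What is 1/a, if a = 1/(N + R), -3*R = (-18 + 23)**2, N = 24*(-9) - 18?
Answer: -727/3 ≈ -242.33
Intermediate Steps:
N = -234 (N = -216 - 18 = -234)
R = -25/3 (R = -(-18 + 23)**2/3 = -1/3*5**2 = -1/3*25 = -25/3 ≈ -8.3333)
a = -3/727 (a = 1/(-234 - 25/3) = 1/(-727/3) = -3/727 ≈ -0.0041265)
1/a = 1/(-3/727) = -727/3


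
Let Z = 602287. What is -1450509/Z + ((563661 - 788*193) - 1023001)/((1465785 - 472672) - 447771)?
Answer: -82805443269/23460885511 ≈ -3.5295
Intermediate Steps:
-1450509/Z + ((563661 - 788*193) - 1023001)/((1465785 - 472672) - 447771) = -1450509/602287 + ((563661 - 788*193) - 1023001)/((1465785 - 472672) - 447771) = -1450509*1/602287 + ((563661 - 152084) - 1023001)/(993113 - 447771) = -1450509/602287 + (411577 - 1023001)/545342 = -1450509/602287 - 611424*1/545342 = -1450509/602287 - 305712/272671 = -82805443269/23460885511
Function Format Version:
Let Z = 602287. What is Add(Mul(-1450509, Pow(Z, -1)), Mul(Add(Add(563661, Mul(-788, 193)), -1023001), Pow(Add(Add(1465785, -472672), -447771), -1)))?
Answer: Rational(-82805443269, 23460885511) ≈ -3.5295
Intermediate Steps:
Add(Mul(-1450509, Pow(Z, -1)), Mul(Add(Add(563661, Mul(-788, 193)), -1023001), Pow(Add(Add(1465785, -472672), -447771), -1))) = Add(Mul(-1450509, Pow(602287, -1)), Mul(Add(Add(563661, Mul(-788, 193)), -1023001), Pow(Add(Add(1465785, -472672), -447771), -1))) = Add(Mul(-1450509, Rational(1, 602287)), Mul(Add(Add(563661, -152084), -1023001), Pow(Add(993113, -447771), -1))) = Add(Rational(-1450509, 602287), Mul(Add(411577, -1023001), Pow(545342, -1))) = Add(Rational(-1450509, 602287), Mul(-611424, Rational(1, 545342))) = Add(Rational(-1450509, 602287), Rational(-305712, 272671)) = Rational(-82805443269, 23460885511)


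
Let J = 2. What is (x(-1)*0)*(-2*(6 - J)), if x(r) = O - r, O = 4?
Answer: 0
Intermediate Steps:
x(r) = 4 - r
(x(-1)*0)*(-2*(6 - J)) = ((4 - 1*(-1))*0)*(-2*(6 - 1*2)) = ((4 + 1)*0)*(-2*(6 - 2)) = (5*0)*(-2*4) = 0*(-8) = 0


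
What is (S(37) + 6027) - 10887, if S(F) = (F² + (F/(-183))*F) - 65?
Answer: -652117/183 ≈ -3563.5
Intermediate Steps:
S(F) = -65 + 182*F²/183 (S(F) = (F² + (F*(-1/183))*F) - 65 = (F² + (-F/183)*F) - 65 = (F² - F²/183) - 65 = 182*F²/183 - 65 = -65 + 182*F²/183)
(S(37) + 6027) - 10887 = ((-65 + (182/183)*37²) + 6027) - 10887 = ((-65 + (182/183)*1369) + 6027) - 10887 = ((-65 + 249158/183) + 6027) - 10887 = (237263/183 + 6027) - 10887 = 1340204/183 - 10887 = -652117/183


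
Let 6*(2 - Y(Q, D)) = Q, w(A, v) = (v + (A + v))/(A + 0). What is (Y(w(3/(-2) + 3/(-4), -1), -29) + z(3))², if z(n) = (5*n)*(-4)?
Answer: 9916201/2916 ≈ 3400.6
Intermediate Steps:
w(A, v) = (A + 2*v)/A
Y(Q, D) = 2 - Q/6
z(n) = -20*n
(Y(w(3/(-2) + 3/(-4), -1), -29) + z(3))² = ((2 - ((3/(-2) + 3/(-4)) + 2*(-1))/(6*(3/(-2) + 3/(-4)))) - 20*3)² = ((2 - ((3*(-½) + 3*(-¼)) - 2)/(6*(3*(-½) + 3*(-¼)))) - 60)² = ((2 - ((-3/2 - ¾) - 2)/(6*(-3/2 - ¾))) - 60)² = ((2 - (-9/4 - 2)/(6*(-9/4))) - 60)² = ((2 - (-2)*(-17)/(27*4)) - 60)² = ((2 - ⅙*17/9) - 60)² = ((2 - 17/54) - 60)² = (91/54 - 60)² = (-3149/54)² = 9916201/2916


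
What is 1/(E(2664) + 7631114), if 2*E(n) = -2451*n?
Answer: 1/4366382 ≈ 2.2902e-7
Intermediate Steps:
E(n) = -2451*n/2 (E(n) = (-2451*n)/2 = -2451*n/2)
1/(E(2664) + 7631114) = 1/(-2451/2*2664 + 7631114) = 1/(-3264732 + 7631114) = 1/4366382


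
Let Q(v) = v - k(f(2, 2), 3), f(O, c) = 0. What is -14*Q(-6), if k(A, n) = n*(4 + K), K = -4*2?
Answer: -84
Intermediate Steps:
K = -8
k(A, n) = -4*n (k(A, n) = n*(4 - 8) = n*(-4) = -4*n)
Q(v) = 12 + v (Q(v) = v - (-4)*3 = v - 1*(-12) = v + 12 = 12 + v)
-14*Q(-6) = -14*(12 - 6) = -14*6 = -84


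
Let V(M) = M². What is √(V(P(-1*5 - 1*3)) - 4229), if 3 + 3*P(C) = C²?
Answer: 2*I*√8585/3 ≈ 61.77*I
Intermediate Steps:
P(C) = -1 + C²/3
√(V(P(-1*5 - 1*3)) - 4229) = √((-1 + (-1*5 - 1*3)²/3)² - 4229) = √((-1 + (-5 - 3)²/3)² - 4229) = √((-1 + (⅓)*(-8)²)² - 4229) = √((-1 + (⅓)*64)² - 4229) = √((-1 + 64/3)² - 4229) = √((61/3)² - 4229) = √(3721/9 - 4229) = √(-34340/9) = 2*I*√8585/3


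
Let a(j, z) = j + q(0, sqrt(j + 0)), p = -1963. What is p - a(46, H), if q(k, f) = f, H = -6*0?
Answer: -2009 - sqrt(46) ≈ -2015.8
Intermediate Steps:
H = 0
a(j, z) = j + sqrt(j) (a(j, z) = j + sqrt(j + 0) = j + sqrt(j))
p - a(46, H) = -1963 - (46 + sqrt(46)) = -1963 + (-46 - sqrt(46)) = -2009 - sqrt(46)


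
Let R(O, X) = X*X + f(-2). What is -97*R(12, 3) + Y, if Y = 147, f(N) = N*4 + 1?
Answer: -47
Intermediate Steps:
f(N) = 1 + 4*N (f(N) = 4*N + 1 = 1 + 4*N)
R(O, X) = -7 + X**2 (R(O, X) = X*X + (1 + 4*(-2)) = X**2 + (1 - 8) = X**2 - 7 = -7 + X**2)
-97*R(12, 3) + Y = -97*(-7 + 3**2) + 147 = -97*(-7 + 9) + 147 = -97*2 + 147 = -194 + 147 = -47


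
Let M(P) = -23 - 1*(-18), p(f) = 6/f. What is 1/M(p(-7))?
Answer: -1/5 ≈ -0.20000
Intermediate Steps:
M(P) = -5 (M(P) = -23 + 18 = -5)
1/M(p(-7)) = 1/(-5) = -1/5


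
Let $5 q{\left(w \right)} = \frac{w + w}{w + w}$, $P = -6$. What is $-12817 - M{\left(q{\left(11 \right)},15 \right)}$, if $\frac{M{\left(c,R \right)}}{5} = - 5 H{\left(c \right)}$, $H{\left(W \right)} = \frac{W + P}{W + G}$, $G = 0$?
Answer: $-13542$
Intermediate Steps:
$H{\left(W \right)} = \frac{-6 + W}{W}$ ($H{\left(W \right)} = \frac{W - 6}{W + 0} = \frac{-6 + W}{W}$)
$q{\left(w \right)} = \frac{1}{5}$ ($q{\left(w \right)} = \frac{\left(w + w\right) \frac{1}{w + w}}{5} = \frac{2 w \frac{1}{2 w}}{5} = \frac{1}{5} \cdot 1 = \frac{1}{5}$)
$M{\left(c,R \right)} = - \frac{25 \left(-6 + c\right)}{c}$ ($M{\left(c,R \right)} = 5 \left(- 5 \frac{-6 + c}{c}\right) = 5 \left(- \frac{5 \left(-6 + c\right)}{c}\right) = - \frac{25 \left(-6 + c\right)}{c}$)
$-12817 - M{\left(q{\left(11 \right)},15 \right)} = -12817 - \left(-25 + 150 \frac{1}{\frac{1}{5}}\right) = -12817 - \left(-25 + 150 \cdot 5\right) = -12817 - \left(-25 + 750\right) = -12817 - 725 = -13542$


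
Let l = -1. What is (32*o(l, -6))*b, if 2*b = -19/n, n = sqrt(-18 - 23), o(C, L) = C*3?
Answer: -912*I*sqrt(41)/41 ≈ -142.43*I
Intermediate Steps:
o(C, L) = 3*C
n = I*sqrt(41) (n = sqrt(-41) = I*sqrt(41) ≈ 6.4031*I)
b = 19*I*sqrt(41)/82 (b = (-19*(-I*sqrt(41)/41))/2 = (-(-19)*I*sqrt(41)/41)/2 = (19*I*sqrt(41)/41)/2 = 19*I*sqrt(41)/82 ≈ 1.4837*I)
(32*o(l, -6))*b = (32*(3*(-1)))*(19*I*sqrt(41)/82) = (32*(-3))*(19*I*sqrt(41)/82) = -912*I*sqrt(41)/41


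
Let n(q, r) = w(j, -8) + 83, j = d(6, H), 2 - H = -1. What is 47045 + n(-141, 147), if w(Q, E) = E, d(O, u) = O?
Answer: 47120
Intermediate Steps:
H = 3 (H = 2 - 1*(-1) = 2 + 1 = 3)
j = 6
n(q, r) = 75 (n(q, r) = -8 + 83 = 75)
47045 + n(-141, 147) = 47045 + 75 = 47120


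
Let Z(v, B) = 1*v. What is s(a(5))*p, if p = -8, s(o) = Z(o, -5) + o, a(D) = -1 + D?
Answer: -64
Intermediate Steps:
Z(v, B) = v
s(o) = 2*o (s(o) = o + o = 2*o)
s(a(5))*p = (2*(-1 + 5))*(-8) = (2*4)*(-8) = 8*(-8) = -64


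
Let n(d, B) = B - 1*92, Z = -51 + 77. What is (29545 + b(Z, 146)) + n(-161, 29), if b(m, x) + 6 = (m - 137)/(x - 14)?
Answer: 1296907/44 ≈ 29475.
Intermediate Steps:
Z = 26
n(d, B) = -92 + B (n(d, B) = B - 92 = -92 + B)
b(m, x) = -6 + (-137 + m)/(-14 + x) (b(m, x) = -6 + (m - 137)/(x - 14) = -6 + (-137 + m)/(-14 + x))
(29545 + b(Z, 146)) + n(-161, 29) = (29545 + (-53 + 26 - 6*146)/(-14 + 146)) + (-92 + 29) = (29545 + (-53 + 26 - 876)/132) - 63 = (29545 + (1/132)*(-903)) - 63 = (29545 - 301/44) - 63 = 1299679/44 - 63 = 1296907/44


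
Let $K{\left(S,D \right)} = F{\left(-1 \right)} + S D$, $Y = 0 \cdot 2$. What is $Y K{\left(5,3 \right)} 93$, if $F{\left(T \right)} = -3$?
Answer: $0$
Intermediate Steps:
$Y = 0$
$K{\left(S,D \right)} = -3 + D S$ ($K{\left(S,D \right)} = -3 + S D = -3 + D S$)
$Y K{\left(5,3 \right)} 93 = 0 \left(-3 + 3 \cdot 5\right) 93 = 0 \left(-3 + 15\right) 93 = 0 \cdot 12 \cdot 93 = 0 \cdot 93 = 0$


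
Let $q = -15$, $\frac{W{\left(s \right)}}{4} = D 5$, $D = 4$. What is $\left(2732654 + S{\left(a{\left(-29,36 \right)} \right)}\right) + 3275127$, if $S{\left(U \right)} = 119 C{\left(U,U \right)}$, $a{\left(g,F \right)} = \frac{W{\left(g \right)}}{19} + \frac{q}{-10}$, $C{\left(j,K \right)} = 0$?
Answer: $6007781$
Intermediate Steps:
$W{\left(s \right)} = 80$ ($W{\left(s \right)} = 4 \cdot 4 \cdot 5 = 4 \cdot 20 = 80$)
$a{\left(g,F \right)} = \frac{217}{38}$ ($a{\left(g,F \right)} = \frac{80}{19} - \frac{15}{-10} = 80 \cdot \frac{1}{19} - - \frac{3}{2} = \frac{80}{19} + \frac{3}{2} = \frac{217}{38}$)
$S{\left(U \right)} = 0$ ($S{\left(U \right)} = 119 \cdot 0 = 0$)
$\left(2732654 + S{\left(a{\left(-29,36 \right)} \right)}\right) + 3275127 = \left(2732654 + 0\right) + 3275127 = 2732654 + 3275127 = 6007781$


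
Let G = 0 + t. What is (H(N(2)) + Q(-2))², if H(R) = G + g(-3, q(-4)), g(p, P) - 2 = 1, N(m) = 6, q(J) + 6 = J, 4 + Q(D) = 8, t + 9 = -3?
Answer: 25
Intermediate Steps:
t = -12 (t = -9 - 3 = -12)
Q(D) = 4 (Q(D) = -4 + 8 = 4)
G = -12 (G = 0 - 12 = -12)
q(J) = -6 + J
g(p, P) = 3 (g(p, P) = 2 + 1 = 3)
H(R) = -9 (H(R) = -12 + 3 = -9)
(H(N(2)) + Q(-2))² = (-9 + 4)² = (-5)² = 25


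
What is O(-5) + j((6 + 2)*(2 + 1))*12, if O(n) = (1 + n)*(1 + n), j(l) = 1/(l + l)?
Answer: 65/4 ≈ 16.250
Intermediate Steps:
j(l) = 1/(2*l)
O(n) = (1 + n)²
O(-5) + j((6 + 2)*(2 + 1))*12 = (1 - 5)² + (1/(2*(((6 + 2)*(2 + 1)))))*12 = (-4)² + (1/(2*((8*3))))*12 = 16 + ((½)/24)*12 = 16 + ((½)*(1/24))*12 = 16 + (1/48)*12 = 16 + ¼ = 65/4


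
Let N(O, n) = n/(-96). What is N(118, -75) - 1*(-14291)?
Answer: 457337/32 ≈ 14292.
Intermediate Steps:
N(O, n) = -n/96 (N(O, n) = n*(-1/96) = -n/96)
N(118, -75) - 1*(-14291) = -1/96*(-75) - 1*(-14291) = 25/32 + 14291 = 457337/32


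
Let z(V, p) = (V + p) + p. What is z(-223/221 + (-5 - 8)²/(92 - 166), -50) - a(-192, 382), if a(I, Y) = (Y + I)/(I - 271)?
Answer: -779015953/7571902 ≈ -102.88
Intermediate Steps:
z(V, p) = V + 2*p
a(I, Y) = (I + Y)/(-271 + I)
z(-223/221 + (-5 - 8)²/(92 - 166), -50) - a(-192, 382) = ((-223/221 + (-5 - 8)²/(92 - 166)) + 2*(-50)) - (-192 + 382)/(-271 - 192) = ((-223*1/221 + (-13)²/(-74)) - 100) - 190/(-463) = ((-223/221 + 169*(-1/74)) - 100) - (-1)*190/463 = ((-223/221 - 169/74) - 100) - 1*(-190/463) = (-53851/16354 - 100) + 190/463 = -1689251/16354 + 190/463 = -779015953/7571902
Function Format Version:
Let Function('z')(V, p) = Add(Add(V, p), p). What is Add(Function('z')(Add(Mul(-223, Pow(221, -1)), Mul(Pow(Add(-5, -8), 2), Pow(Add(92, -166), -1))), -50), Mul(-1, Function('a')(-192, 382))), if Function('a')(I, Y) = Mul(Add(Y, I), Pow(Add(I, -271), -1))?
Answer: Rational(-779015953, 7571902) ≈ -102.88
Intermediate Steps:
Function('z')(V, p) = Add(V, Mul(2, p))
Function('a')(I, Y) = Mul(Pow(Add(-271, I), -1), Add(I, Y)) (Function('a')(I, Y) = Mul(Add(I, Y), Pow(Add(-271, I), -1)) = Mul(Pow(Add(-271, I), -1), Add(I, Y)))
Add(Function('z')(Add(Mul(-223, Pow(221, -1)), Mul(Pow(Add(-5, -8), 2), Pow(Add(92, -166), -1))), -50), Mul(-1, Function('a')(-192, 382))) = Add(Add(Add(Mul(-223, Pow(221, -1)), Mul(Pow(Add(-5, -8), 2), Pow(Add(92, -166), -1))), Mul(2, -50)), Mul(-1, Mul(Pow(Add(-271, -192), -1), Add(-192, 382)))) = Add(Add(Add(Mul(-223, Rational(1, 221)), Mul(Pow(-13, 2), Pow(-74, -1))), -100), Mul(-1, Mul(Pow(-463, -1), 190))) = Add(Add(Add(Rational(-223, 221), Mul(169, Rational(-1, 74))), -100), Mul(-1, Mul(Rational(-1, 463), 190))) = Add(Add(Add(Rational(-223, 221), Rational(-169, 74)), -100), Mul(-1, Rational(-190, 463))) = Add(Add(Rational(-53851, 16354), -100), Rational(190, 463)) = Add(Rational(-1689251, 16354), Rational(190, 463)) = Rational(-779015953, 7571902)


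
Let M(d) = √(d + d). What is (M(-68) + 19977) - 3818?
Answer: 16159 + 2*I*√34 ≈ 16159.0 + 11.662*I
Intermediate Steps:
M(d) = √2*√d (M(d) = √(2*d) = √2*√d)
(M(-68) + 19977) - 3818 = (√2*√(-68) + 19977) - 3818 = (√2*(2*I*√17) + 19977) - 3818 = (2*I*√34 + 19977) - 3818 = (19977 + 2*I*√34) - 3818 = 16159 + 2*I*√34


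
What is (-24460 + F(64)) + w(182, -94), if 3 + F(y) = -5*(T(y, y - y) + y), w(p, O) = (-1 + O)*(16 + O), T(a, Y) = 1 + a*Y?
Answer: -17378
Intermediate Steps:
T(a, Y) = 1 + Y*a
F(y) = -8 - 5*y (F(y) = -3 - 5*((1 + (y - y)*y) + y) = -3 - 5*((1 + 0*y) + y) = -3 - 5*((1 + 0) + y) = -3 - 5*(1 + y) = -3 + (-5 - 5*y) = -8 - 5*y)
(-24460 + F(64)) + w(182, -94) = (-24460 + (-8 - 5*64)) + (-16 + (-94)² + 15*(-94)) = (-24460 + (-8 - 320)) + (-16 + 8836 - 1410) = (-24460 - 328) + 7410 = -24788 + 7410 = -17378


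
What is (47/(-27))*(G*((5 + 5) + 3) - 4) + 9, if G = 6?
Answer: -3235/27 ≈ -119.81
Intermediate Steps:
(47/(-27))*(G*((5 + 5) + 3) - 4) + 9 = (47/(-27))*(6*((5 + 5) + 3) - 4) + 9 = (47*(-1/27))*(6*(10 + 3) - 4) + 9 = -47*(6*13 - 4)/27 + 9 = -47*(78 - 4)/27 + 9 = -47/27*74 + 9 = -3478/27 + 9 = -3235/27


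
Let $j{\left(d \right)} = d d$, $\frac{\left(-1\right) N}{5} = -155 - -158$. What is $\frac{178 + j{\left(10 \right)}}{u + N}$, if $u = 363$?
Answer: $\frac{139}{174} \approx 0.79885$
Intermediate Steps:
$N = -15$ ($N = - 5 \left(-155 - -158\right) = - 5 \left(-155 + 158\right) = \left(-5\right) 3 = -15$)
$j{\left(d \right)} = d^{2}$
$\frac{178 + j{\left(10 \right)}}{u + N} = \frac{178 + 10^{2}}{363 - 15} = \frac{178 + 100}{348} = 278 \cdot \frac{1}{348} = \frac{139}{174}$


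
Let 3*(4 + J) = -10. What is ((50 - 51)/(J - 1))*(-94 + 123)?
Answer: 87/25 ≈ 3.4800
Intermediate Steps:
J = -22/3 (J = -4 + (1/3)*(-10) = -4 - 10/3 = -22/3 ≈ -7.3333)
((50 - 51)/(J - 1))*(-94 + 123) = ((50 - 51)/(-22/3 - 1))*(-94 + 123) = -1/(-25/3)*29 = -1*(-3/25)*29 = (3/25)*29 = 87/25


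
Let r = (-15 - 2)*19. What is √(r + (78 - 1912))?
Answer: I*√2157 ≈ 46.444*I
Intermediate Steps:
r = -323 (r = -17*19 = -323)
√(r + (78 - 1912)) = √(-323 + (78 - 1912)) = √(-323 - 1834) = √(-2157) = I*√2157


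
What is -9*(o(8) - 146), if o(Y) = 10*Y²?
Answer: -4446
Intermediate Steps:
-9*(o(8) - 146) = -9*(10*8² - 146) = -9*(10*64 - 146) = -9*(640 - 146) = -9*494 = -4446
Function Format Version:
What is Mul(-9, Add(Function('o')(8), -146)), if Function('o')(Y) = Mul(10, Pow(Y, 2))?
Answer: -4446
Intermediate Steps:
Mul(-9, Add(Function('o')(8), -146)) = Mul(-9, Add(Mul(10, Pow(8, 2)), -146)) = Mul(-9, Add(Mul(10, 64), -146)) = Mul(-9, Add(640, -146)) = Mul(-9, 494) = -4446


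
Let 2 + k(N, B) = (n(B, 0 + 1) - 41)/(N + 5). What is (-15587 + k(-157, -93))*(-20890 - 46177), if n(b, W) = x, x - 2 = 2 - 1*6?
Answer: 158914250495/152 ≈ 1.0455e+9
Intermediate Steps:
x = -2 (x = 2 + (2 - 1*6) = 2 + (2 - 6) = 2 - 4 = -2)
n(b, W) = -2
k(N, B) = -2 - 43/(5 + N) (k(N, B) = -2 + (-2 - 41)/(N + 5) = -2 - 43/(5 + N))
(-15587 + k(-157, -93))*(-20890 - 46177) = (-15587 + (-53 - 2*(-157))/(5 - 157))*(-20890 - 46177) = (-15587 + (-53 + 314)/(-152))*(-67067) = (-15587 - 1/152*261)*(-67067) = (-15587 - 261/152)*(-67067) = -2369485/152*(-67067) = 158914250495/152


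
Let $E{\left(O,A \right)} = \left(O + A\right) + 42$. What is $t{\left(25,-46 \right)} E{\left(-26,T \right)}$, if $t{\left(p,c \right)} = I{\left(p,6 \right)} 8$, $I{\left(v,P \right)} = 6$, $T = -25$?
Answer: $-432$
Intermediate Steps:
$t{\left(p,c \right)} = 48$ ($t{\left(p,c \right)} = 6 \cdot 8 = 48$)
$E{\left(O,A \right)} = 42 + A + O$ ($E{\left(O,A \right)} = \left(A + O\right) + 42 = 42 + A + O$)
$t{\left(25,-46 \right)} E{\left(-26,T \right)} = 48 \left(42 - 25 - 26\right) = 48 \left(-9\right) = -432$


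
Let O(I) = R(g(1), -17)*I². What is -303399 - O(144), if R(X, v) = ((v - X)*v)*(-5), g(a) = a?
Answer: 31422681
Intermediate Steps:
R(X, v) = -5*v*(v - X) (R(X, v) = (v*(v - X))*(-5) = -5*v*(v - X))
O(I) = -1530*I² (O(I) = (5*(-17)*(1 - 1*(-17)))*I² = (5*(-17)*(1 + 17))*I² = (5*(-17)*18)*I² = -1530*I²)
-303399 - O(144) = -303399 - (-1530)*144² = -303399 - (-1530)*20736 = -303399 - 1*(-31726080) = -303399 + 31726080 = 31422681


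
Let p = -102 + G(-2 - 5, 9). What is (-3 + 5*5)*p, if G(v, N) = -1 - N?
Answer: -2464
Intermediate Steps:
p = -112 (p = -102 + (-1 - 1*9) = -102 + (-1 - 9) = -102 - 10 = -112)
(-3 + 5*5)*p = (-3 + 5*5)*(-112) = (-3 + 25)*(-112) = 22*(-112) = -2464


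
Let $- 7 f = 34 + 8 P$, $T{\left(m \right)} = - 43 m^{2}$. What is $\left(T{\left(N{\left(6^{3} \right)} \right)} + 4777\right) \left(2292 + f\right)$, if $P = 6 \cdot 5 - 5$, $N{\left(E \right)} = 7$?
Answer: $\frac{42212700}{7} \approx 6.0304 \cdot 10^{6}$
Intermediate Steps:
$P = 25$ ($P = 30 - 5 = 25$)
$f = - \frac{234}{7}$ ($f = - \frac{34 + 8 \cdot 25}{7} = - \frac{34 + 200}{7} = \left(- \frac{1}{7}\right) 234 = - \frac{234}{7} \approx -33.429$)
$\left(T{\left(N{\left(6^{3} \right)} \right)} + 4777\right) \left(2292 + f\right) = \left(- 43 \cdot 7^{2} + 4777\right) \left(2292 - \frac{234}{7}\right) = \left(\left(-43\right) 49 + 4777\right) \frac{15810}{7} = \left(-2107 + 4777\right) \frac{15810}{7} = 2670 \cdot \frac{15810}{7} = \frac{42212700}{7}$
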